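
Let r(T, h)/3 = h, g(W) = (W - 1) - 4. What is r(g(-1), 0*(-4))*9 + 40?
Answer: 40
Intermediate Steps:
g(W) = -5 + W (g(W) = (-1 + W) - 4 = -5 + W)
r(T, h) = 3*h
r(g(-1), 0*(-4))*9 + 40 = (3*(0*(-4)))*9 + 40 = (3*0)*9 + 40 = 0*9 + 40 = 0 + 40 = 40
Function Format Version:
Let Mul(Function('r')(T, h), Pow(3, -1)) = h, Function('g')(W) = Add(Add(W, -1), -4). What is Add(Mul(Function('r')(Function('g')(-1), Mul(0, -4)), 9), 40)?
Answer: 40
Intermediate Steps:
Function('g')(W) = Add(-5, W) (Function('g')(W) = Add(Add(-1, W), -4) = Add(-5, W))
Function('r')(T, h) = Mul(3, h)
Add(Mul(Function('r')(Function('g')(-1), Mul(0, -4)), 9), 40) = Add(Mul(Mul(3, Mul(0, -4)), 9), 40) = Add(Mul(Mul(3, 0), 9), 40) = Add(Mul(0, 9), 40) = Add(0, 40) = 40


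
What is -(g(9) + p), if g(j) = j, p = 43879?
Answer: -43888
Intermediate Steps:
-(g(9) + p) = -(9 + 43879) = -1*43888 = -43888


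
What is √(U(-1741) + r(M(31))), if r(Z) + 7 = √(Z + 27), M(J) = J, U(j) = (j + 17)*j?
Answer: √(3001477 + √58) ≈ 1732.5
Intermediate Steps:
U(j) = j*(17 + j) (U(j) = (17 + j)*j = j*(17 + j))
r(Z) = -7 + √(27 + Z) (r(Z) = -7 + √(Z + 27) = -7 + √(27 + Z))
√(U(-1741) + r(M(31))) = √(-1741*(17 - 1741) + (-7 + √(27 + 31))) = √(-1741*(-1724) + (-7 + √58)) = √(3001484 + (-7 + √58)) = √(3001477 + √58)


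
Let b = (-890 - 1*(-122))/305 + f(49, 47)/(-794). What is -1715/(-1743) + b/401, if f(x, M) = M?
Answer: 23636584027/24180432330 ≈ 0.97751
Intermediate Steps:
b = -624127/242170 (b = (-890 - 1*(-122))/305 + 47/(-794) = (-890 + 122)*(1/305) + 47*(-1/794) = -768*1/305 - 47/794 = -768/305 - 47/794 = -624127/242170 ≈ -2.5772)
-1715/(-1743) + b/401 = -1715/(-1743) - 624127/242170/401 = -1715*(-1/1743) - 624127/242170*1/401 = 245/249 - 624127/97110170 = 23636584027/24180432330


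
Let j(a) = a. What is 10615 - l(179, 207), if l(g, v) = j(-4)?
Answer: 10619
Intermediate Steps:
l(g, v) = -4
10615 - l(179, 207) = 10615 - 1*(-4) = 10615 + 4 = 10619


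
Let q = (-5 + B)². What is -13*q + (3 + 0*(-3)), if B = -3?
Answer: -829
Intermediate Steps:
q = 64 (q = (-5 - 3)² = (-8)² = 64)
-13*q + (3 + 0*(-3)) = -13*64 + (3 + 0*(-3)) = -832 + (3 + 0) = -832 + 3 = -829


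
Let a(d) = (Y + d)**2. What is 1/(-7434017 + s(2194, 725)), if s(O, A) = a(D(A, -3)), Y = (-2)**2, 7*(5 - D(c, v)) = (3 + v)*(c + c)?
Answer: -1/7433936 ≈ -1.3452e-7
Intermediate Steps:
D(c, v) = 5 - 2*c*(3 + v)/7 (D(c, v) = 5 - (3 + v)*(c + c)/7 = 5 - (3 + v)*2*c/7 = 5 - 2*c*(3 + v)/7)
Y = 4
a(d) = (4 + d)**2
s(O, A) = 81 (s(O, A) = (4 + (5 - 6*A/7 - 2/7*A*(-3)))**2 = (4 + (5 - 6*A/7 + 6*A/7))**2 = (4 + 5)**2 = 9**2 = 81)
1/(-7434017 + s(2194, 725)) = 1/(-7434017 + 81) = 1/(-7433936) = -1/7433936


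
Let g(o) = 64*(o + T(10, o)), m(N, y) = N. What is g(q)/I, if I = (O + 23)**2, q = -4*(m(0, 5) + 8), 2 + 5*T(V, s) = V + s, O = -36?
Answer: -11776/845 ≈ -13.936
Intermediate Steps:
T(V, s) = -2/5 + V/5 + s/5 (T(V, s) = -2/5 + (V + s)/5 = -2/5 + (V/5 + s/5) = -2/5 + V/5 + s/5)
q = -32 (q = -4*(0 + 8) = -4*8 = -32)
g(o) = 512/5 + 384*o/5 (g(o) = 64*(o + (-2/5 + (1/5)*10 + o/5)) = 64*(o + (-2/5 + 2 + o/5)) = 64*(o + (8/5 + o/5)) = 64*(8/5 + 6*o/5) = 512/5 + 384*o/5)
I = 169 (I = (-36 + 23)**2 = (-13)**2 = 169)
g(q)/I = (512/5 + (384/5)*(-32))/169 = (512/5 - 12288/5)*(1/169) = -11776/5*1/169 = -11776/845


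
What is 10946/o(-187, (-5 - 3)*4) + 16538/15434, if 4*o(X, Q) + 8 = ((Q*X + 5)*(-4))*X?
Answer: 9345262411/8642584697 ≈ 1.0813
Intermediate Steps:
o(X, Q) = -2 + X*(-20 - 4*Q*X)/4 (o(X, Q) = -2 + (((Q*X + 5)*(-4))*X)/4 = -2 + (((5 + Q*X)*(-4))*X)/4 = -2 + ((-20 - 4*Q*X)*X)/4 = -2 + (X*(-20 - 4*Q*X))/4 = -2 + X*(-20 - 4*Q*X)/4)
10946/o(-187, (-5 - 3)*4) + 16538/15434 = 10946/(-2 - 5*(-187) - 1*(-5 - 3)*4*(-187)²) + 16538/15434 = 10946/(-2 + 935 - 1*(-8*4)*34969) + 16538*(1/15434) = 10946/(-2 + 935 - 1*(-32)*34969) + 8269/7717 = 10946/(-2 + 935 + 1119008) + 8269/7717 = 10946/1119941 + 8269/7717 = 9345262411/8642584697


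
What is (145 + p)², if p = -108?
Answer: 1369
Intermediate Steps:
(145 + p)² = (145 - 108)² = 37² = 1369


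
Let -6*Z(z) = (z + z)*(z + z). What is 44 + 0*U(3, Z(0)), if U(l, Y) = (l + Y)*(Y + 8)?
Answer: 44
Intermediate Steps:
Z(z) = -2*z**2/3 (Z(z) = -(z + z)*(z + z)/6 = -2*z*2*z/6 = -2*z**2/3)
U(l, Y) = (8 + Y)*(Y + l) (U(l, Y) = (Y + l)*(8 + Y) = (8 + Y)*(Y + l))
44 + 0*U(3, Z(0)) = 44 + 0*((-2/3*0**2)**2 + 8*(-2/3*0**2) + 8*3 - 2/3*0**2*3) = 44 + 0*((-2/3*0)**2 + 8*(-2/3*0) + 24 - 2/3*0*3) = 44 + 0*(0**2 + 8*0 + 24 + 0*3) = 44 + 0*(0 + 0 + 24 + 0) = 44 + 0*24 = 44 + 0 = 44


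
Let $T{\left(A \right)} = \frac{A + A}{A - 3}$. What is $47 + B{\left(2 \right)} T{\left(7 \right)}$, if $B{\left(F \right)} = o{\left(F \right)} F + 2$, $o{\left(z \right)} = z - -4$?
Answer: $96$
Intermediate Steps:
$o{\left(z \right)} = 4 + z$ ($o{\left(z \right)} = z + 4 = 4 + z$)
$T{\left(A \right)} = \frac{2 A}{-3 + A}$
$B{\left(F \right)} = 2 + F \left(4 + F\right)$ ($B{\left(F \right)} = \left(4 + F\right) F + 2 = F \left(4 + F\right) + 2 = 2 + F \left(4 + F\right)$)
$47 + B{\left(2 \right)} T{\left(7 \right)} = 47 + \left(2 + 2 \left(4 + 2\right)\right) 2 \cdot 7 \frac{1}{-3 + 7} = 47 + \left(2 + 2 \cdot 6\right) 2 \cdot 7 \cdot \frac{1}{4} = 47 + \left(2 + 12\right) 2 \cdot 7 \cdot \frac{1}{4} = 47 + 14 \cdot \frac{7}{2} = 47 + 49 = 96$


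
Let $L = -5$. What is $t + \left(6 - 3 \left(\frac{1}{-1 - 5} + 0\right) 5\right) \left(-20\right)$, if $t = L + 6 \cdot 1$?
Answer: $-169$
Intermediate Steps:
$t = 1$ ($t = -5 + 6 \cdot 1 = -5 + 6 = 1$)
$t + \left(6 - 3 \left(\frac{1}{-1 - 5} + 0\right) 5\right) \left(-20\right) = 1 + \left(6 - 3 \left(\frac{1}{-1 - 5} + 0\right) 5\right) \left(-20\right) = 1 + \left(6 - 3 \left(\frac{1}{-6} + 0\right) 5\right) \left(-20\right) = 1 + \left(6 - 3 \left(- \frac{1}{6} + 0\right) 5\right) \left(-20\right) = 1 + \left(6 - 3 \left(\left(- \frac{1}{6}\right) 5\right)\right) \left(-20\right) = 1 + \left(6 - - \frac{5}{2}\right) \left(-20\right) = 1 + \left(6 + \frac{5}{2}\right) \left(-20\right) = 1 + \frac{17}{2} \left(-20\right) = 1 - 170 = -169$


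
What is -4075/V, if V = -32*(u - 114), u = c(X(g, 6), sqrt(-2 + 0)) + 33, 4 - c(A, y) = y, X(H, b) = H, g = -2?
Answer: -313775/189792 + 4075*I*sqrt(2)/189792 ≈ -1.6533 + 0.030364*I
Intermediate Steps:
c(A, y) = 4 - y
u = 37 - I*sqrt(2) (u = (4 - sqrt(-2 + 0)) + 33 = (4 - sqrt(-2)) + 33 = (4 - I*sqrt(2)) + 33 = 37 - I*sqrt(2) ≈ 37.0 - 1.4142*I)
V = 2464 + 32*I*sqrt(2) (V = -32*((37 - I*sqrt(2)) - 114) = -32*(-77 - I*sqrt(2)) = 2464 + 32*I*sqrt(2) ≈ 2464.0 + 45.255*I)
-4075/V = -4075/(2464 + 32*I*sqrt(2))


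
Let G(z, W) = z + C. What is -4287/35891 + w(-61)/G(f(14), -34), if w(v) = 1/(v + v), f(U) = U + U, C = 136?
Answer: -85810187/718107128 ≈ -0.11949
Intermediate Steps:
f(U) = 2*U
G(z, W) = 136 + z (G(z, W) = z + 136 = 136 + z)
w(v) = 1/(2*v)
-4287/35891 + w(-61)/G(f(14), -34) = -4287/35891 + ((½)/(-61))/(136 + 2*14) = -4287*1/35891 + ((½)*(-1/61))/(136 + 28) = -4287/35891 - 1/122/164 = -4287/35891 - 1/122*1/164 = -4287/35891 - 1/20008 = -85810187/718107128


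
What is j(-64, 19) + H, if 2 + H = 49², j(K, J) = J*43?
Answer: 3216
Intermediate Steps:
j(K, J) = 43*J
H = 2399 (H = -2 + 49² = -2 + 2401 = 2399)
j(-64, 19) + H = 43*19 + 2399 = 817 + 2399 = 3216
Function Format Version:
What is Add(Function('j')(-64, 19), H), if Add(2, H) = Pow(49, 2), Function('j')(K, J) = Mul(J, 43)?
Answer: 3216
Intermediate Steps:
Function('j')(K, J) = Mul(43, J)
H = 2399 (H = Add(-2, Pow(49, 2)) = Add(-2, 2401) = 2399)
Add(Function('j')(-64, 19), H) = Add(Mul(43, 19), 2399) = Add(817, 2399) = 3216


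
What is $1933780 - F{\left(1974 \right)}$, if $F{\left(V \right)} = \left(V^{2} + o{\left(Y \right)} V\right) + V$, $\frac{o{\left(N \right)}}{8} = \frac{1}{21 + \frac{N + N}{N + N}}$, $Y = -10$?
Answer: $- \frac{21621466}{11} \approx -1.9656 \cdot 10^{6}$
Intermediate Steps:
$o{\left(N \right)} = \frac{4}{11}$ ($o{\left(N \right)} = \frac{8}{21 + \frac{N + N}{N + N}} = \frac{8}{21 + \frac{2 N}{2 N}} = \frac{8}{21 + 2 N \frac{1}{2 N}} = \frac{8}{21 + 1} = \frac{8}{22} = 8 \cdot \frac{1}{22} = \frac{4}{11}$)
$F{\left(V \right)} = V^{2} + \frac{15 V}{11}$ ($F{\left(V \right)} = \left(V^{2} + \frac{4 V}{11}\right) + V = V^{2} + \frac{15 V}{11}$)
$1933780 - F{\left(1974 \right)} = 1933780 - \frac{1}{11} \cdot 1974 \left(15 + 11 \cdot 1974\right) = 1933780 - \frac{1}{11} \cdot 1974 \left(15 + 21714\right) = 1933780 - \frac{1}{11} \cdot 1974 \cdot 21729 = 1933780 - \frac{42893046}{11} = - \frac{21621466}{11}$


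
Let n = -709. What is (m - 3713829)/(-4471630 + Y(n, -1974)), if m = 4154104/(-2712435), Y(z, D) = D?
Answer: 10073523917719/12134360065740 ≈ 0.83016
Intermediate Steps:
m = -4154104/2712435 (m = 4154104*(-1/2712435) = -4154104/2712435 ≈ -1.5315)
(m - 3713829)/(-4471630 + Y(n, -1974)) = (-4154104/2712435 - 3713829)/(-4471630 - 1974) = -10073523917719/2712435/(-4473604) = -10073523917719/2712435*(-1/4473604) = 10073523917719/12134360065740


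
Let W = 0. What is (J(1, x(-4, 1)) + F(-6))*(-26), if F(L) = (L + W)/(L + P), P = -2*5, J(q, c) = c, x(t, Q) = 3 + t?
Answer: 65/4 ≈ 16.250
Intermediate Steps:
P = -10
F(L) = L/(-10 + L) (F(L) = (L + 0)/(L - 10) = L/(-10 + L))
(J(1, x(-4, 1)) + F(-6))*(-26) = ((3 - 4) - 6/(-10 - 6))*(-26) = (-1 - 6/(-16))*(-26) = (-1 - 6*(-1/16))*(-26) = (-1 + 3/8)*(-26) = -5/8*(-26) = 65/4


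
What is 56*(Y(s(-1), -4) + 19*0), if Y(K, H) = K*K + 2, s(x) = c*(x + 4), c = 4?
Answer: 8176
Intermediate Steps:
s(x) = 16 + 4*x (s(x) = 4*(x + 4) = 4*(4 + x) = 16 + 4*x)
Y(K, H) = 2 + K² (Y(K, H) = K² + 2 = 2 + K²)
56*(Y(s(-1), -4) + 19*0) = 56*((2 + (16 + 4*(-1))²) + 19*0) = 56*((2 + (16 - 4)²) + 0) = 56*((2 + 12²) + 0) = 56*((2 + 144) + 0) = 56*(146 + 0) = 56*146 = 8176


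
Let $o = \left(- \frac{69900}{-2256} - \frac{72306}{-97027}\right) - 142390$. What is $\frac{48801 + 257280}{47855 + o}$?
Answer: $- \frac{5583246783156}{1723841343857} \approx -3.2388$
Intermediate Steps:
$o = - \frac{2596768035837}{18241076}$ ($o = \left(\left(-69900\right) \left(- \frac{1}{2256}\right) - - \frac{72306}{97027}\right) - 142390 = \left(\frac{5825}{188} + \frac{72306}{97027}\right) - 142390 = \frac{578775803}{18241076} - 142390 = - \frac{2596768035837}{18241076} \approx -1.4236 \cdot 10^{5}$)
$\frac{48801 + 257280}{47855 + o} = \frac{48801 + 257280}{47855 - \frac{2596768035837}{18241076}} = \frac{306081}{- \frac{1723841343857}{18241076}} = 306081 \left(- \frac{18241076}{1723841343857}\right) = - \frac{5583246783156}{1723841343857}$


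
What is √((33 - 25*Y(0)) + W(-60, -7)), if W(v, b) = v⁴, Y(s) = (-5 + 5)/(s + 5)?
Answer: √12960033 ≈ 3600.0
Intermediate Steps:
Y(s) = 0 (Y(s) = 0/(5 + s) = 0)
√((33 - 25*Y(0)) + W(-60, -7)) = √((33 - 25*0) + (-60)⁴) = √((33 + 0) + 12960000) = √(33 + 12960000) = √12960033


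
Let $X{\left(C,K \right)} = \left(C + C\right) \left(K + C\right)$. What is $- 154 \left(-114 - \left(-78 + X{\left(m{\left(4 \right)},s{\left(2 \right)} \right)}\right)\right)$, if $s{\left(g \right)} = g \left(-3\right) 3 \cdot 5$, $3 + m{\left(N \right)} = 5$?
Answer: $-48664$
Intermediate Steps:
$m{\left(N \right)} = 2$ ($m{\left(N \right)} = -3 + 5 = 2$)
$s{\left(g \right)} = - 45 g$ ($s{\left(g \right)} = - 3 g 15 = - 45 g$)
$X{\left(C,K \right)} = 2 C \left(C + K\right)$
$- 154 \left(-114 - \left(-78 + X{\left(m{\left(4 \right)},s{\left(2 \right)} \right)}\right)\right) = - 154 \left(-114 - \left(-78 + 2 \cdot 2 \left(2 - 90\right)\right)\right) = - 154 \left(-114 - \left(-78 + 2 \cdot 2 \left(-88\right)\right)\right) = - 154 \left(-114 + \left(78 - -352\right)\right) = - 154 \left(-114 + \left(78 + 352\right)\right) = - 154 \left(-114 + 430\right) = \left(-154\right) 316 = -48664$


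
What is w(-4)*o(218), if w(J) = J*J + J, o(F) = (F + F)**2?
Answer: 2281152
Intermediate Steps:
o(F) = 4*F**2 (o(F) = (2*F)**2 = 4*F**2)
w(J) = J + J**2 (w(J) = J**2 + J = J + J**2)
w(-4)*o(218) = (-4*(1 - 4))*(4*218**2) = (-4*(-3))*(4*47524) = 12*190096 = 2281152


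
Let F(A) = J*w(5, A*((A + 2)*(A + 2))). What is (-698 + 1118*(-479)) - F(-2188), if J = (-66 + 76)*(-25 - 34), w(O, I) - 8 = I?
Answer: -6168785679820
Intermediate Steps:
w(O, I) = 8 + I
J = -590 (J = 10*(-59) = -590)
F(A) = -4720 - 590*A*(2 + A)**2 (F(A) = -590*(8 + A*((A + 2)*(A + 2))) = -590*(8 + A*((2 + A)*(2 + A))) = -590*(8 + A*(2 + A)**2) = -4720 - 590*A*(2 + A)**2)
(-698 + 1118*(-479)) - F(-2188) = (-698 + 1118*(-479)) - (-4720 - 590*(-2188)*(2 - 2188)**2) = (-698 - 535522) - (-4720 - 590*(-2188)*(-2186)**2) = -536220 - (-4720 - 590*(-2188)*4778596) = -536220 - (-4720 + 6168785148320) = -536220 - 1*6168785143600 = -536220 - 6168785143600 = -6168785679820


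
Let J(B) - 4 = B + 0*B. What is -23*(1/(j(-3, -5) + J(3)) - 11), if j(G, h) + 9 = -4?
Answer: 1541/6 ≈ 256.83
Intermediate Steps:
J(B) = 4 + B (J(B) = 4 + (B + 0*B) = 4 + (B + 0) = 4 + B)
j(G, h) = -13 (j(G, h) = -9 - 4 = -13)
-23*(1/(j(-3, -5) + J(3)) - 11) = -23*(1/(-13 + (4 + 3)) - 11) = -23*(1/(-13 + 7) - 11) = -23*(1/(-6) - 11) = -23*(-⅙ - 11) = -23*(-67/6) = 1541/6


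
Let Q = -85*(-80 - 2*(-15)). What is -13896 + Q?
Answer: -9646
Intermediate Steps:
Q = 4250 (Q = -85*(-80 + 30) = -85*(-50) = 4250)
-13896 + Q = -13896 + 4250 = -9646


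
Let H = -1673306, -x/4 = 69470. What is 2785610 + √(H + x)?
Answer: 2785610 + I*√1951186 ≈ 2.7856e+6 + 1396.8*I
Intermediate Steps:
x = -277880 (x = -4*69470 = -277880)
2785610 + √(H + x) = 2785610 + √(-1673306 - 277880) = 2785610 + √(-1951186) = 2785610 + I*√1951186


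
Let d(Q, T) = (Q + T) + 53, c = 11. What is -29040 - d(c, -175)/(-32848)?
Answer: -953906031/32848 ≈ -29040.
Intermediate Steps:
d(Q, T) = 53 + Q + T
-29040 - d(c, -175)/(-32848) = -29040 - (53 + 11 - 175)/(-32848) = -29040 - (-111)*(-1)/32848 = -29040 - 1*111/32848 = -29040 - 111/32848 = -953906031/32848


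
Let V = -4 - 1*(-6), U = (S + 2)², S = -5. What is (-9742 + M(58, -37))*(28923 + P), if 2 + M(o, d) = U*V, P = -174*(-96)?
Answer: -443768202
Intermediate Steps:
U = 9 (U = (-5 + 2)² = (-3)² = 9)
V = 2 (V = -4 + 6 = 2)
P = 16704
M(o, d) = 16 (M(o, d) = -2 + 9*2 = -2 + 18 = 16)
(-9742 + M(58, -37))*(28923 + P) = (-9742 + 16)*(28923 + 16704) = -9726*45627 = -443768202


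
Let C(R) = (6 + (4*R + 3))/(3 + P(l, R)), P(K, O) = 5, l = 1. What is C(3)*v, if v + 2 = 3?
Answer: 21/8 ≈ 2.6250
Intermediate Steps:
v = 1 (v = -2 + 3 = 1)
C(R) = 9/8 + R/2 (C(R) = (6 + (4*R + 3))/(3 + 5) = (6 + (3 + 4*R))/8 = (9 + 4*R)*(1/8) = 9/8 + R/2)
C(3)*v = (9/8 + (1/2)*3)*1 = (9/8 + 3/2)*1 = (21/8)*1 = 21/8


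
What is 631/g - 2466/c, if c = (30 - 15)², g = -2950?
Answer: -32963/2950 ≈ -11.174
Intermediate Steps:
c = 225 (c = 15² = 225)
631/g - 2466/c = 631/(-2950) - 2466/225 = 631*(-1/2950) - 2466*1/225 = -631/2950 - 274/25 = -32963/2950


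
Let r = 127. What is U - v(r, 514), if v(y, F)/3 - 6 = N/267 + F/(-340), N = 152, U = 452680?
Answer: 6848818839/15130 ≈ 4.5267e+5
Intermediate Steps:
v(y, F) = 1754/89 - 3*F/340 (v(y, F) = 18 + 3*(152/267 + F/(-340)) = 18 + 3*(152*(1/267) + F*(-1/340)) = 18 + 3*(152/267 - F/340) = 18 + (152/89 - 3*F/340) = 1754/89 - 3*F/340)
U - v(r, 514) = 452680 - (1754/89 - 3/340*514) = 452680 - (1754/89 - 771/170) = 452680 - 1*229561/15130 = 452680 - 229561/15130 = 6848818839/15130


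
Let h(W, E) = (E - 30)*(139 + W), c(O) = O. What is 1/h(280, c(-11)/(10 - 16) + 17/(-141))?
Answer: -94/1114121 ≈ -8.4371e-5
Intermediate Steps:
h(W, E) = (-30 + E)*(139 + W)
1/h(280, c(-11)/(10 - 16) + 17/(-141)) = 1/(-4170 - 30*280 + 139*(-11/(10 - 16) + 17/(-141)) + (-11/(10 - 16) + 17/(-141))*280) = 1/(-4170 - 8400 + 139*(-11/(-6) + 17*(-1/141)) + (-11/(-6) + 17*(-1/141))*280) = 1/(-4170 - 8400 + 139*(-11*(-1/6) - 17/141) + (-11*(-1/6) - 17/141)*280) = 1/(-4170 - 8400 + 139*(11/6 - 17/141) + (11/6 - 17/141)*280) = 1/(-4170 - 8400 + 139*(161/94) + (161/94)*280) = 1/(-4170 - 8400 + 22379/94 + 22540/47) = 1/(-1114121/94) = -94/1114121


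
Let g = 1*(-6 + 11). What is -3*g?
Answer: -15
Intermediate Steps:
g = 5 (g = 1*5 = 5)
-3*g = -3*5 = -15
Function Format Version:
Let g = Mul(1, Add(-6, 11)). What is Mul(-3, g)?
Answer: -15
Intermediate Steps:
g = 5 (g = Mul(1, 5) = 5)
Mul(-3, g) = Mul(-3, 5) = -15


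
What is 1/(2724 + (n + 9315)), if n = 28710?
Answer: 1/40749 ≈ 2.4540e-5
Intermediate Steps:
1/(2724 + (n + 9315)) = 1/(2724 + (28710 + 9315)) = 1/(2724 + 38025) = 1/40749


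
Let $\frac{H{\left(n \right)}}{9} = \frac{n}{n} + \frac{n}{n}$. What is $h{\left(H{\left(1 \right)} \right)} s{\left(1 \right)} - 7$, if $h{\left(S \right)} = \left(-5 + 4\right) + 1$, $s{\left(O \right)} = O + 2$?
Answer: $-7$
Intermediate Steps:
$s{\left(O \right)} = 2 + O$
$H{\left(n \right)} = 18$ ($H{\left(n \right)} = 9 \left(\frac{n}{n} + \frac{n}{n}\right) = 9 \left(1 + 1\right) = 9 \cdot 2 = 18$)
$h{\left(S \right)} = 0$ ($h{\left(S \right)} = -1 + 1 = 0$)
$h{\left(H{\left(1 \right)} \right)} s{\left(1 \right)} - 7 = 0 \left(2 + 1\right) - 7 = 0 \cdot 3 - 7 = 0 - 7 = -7$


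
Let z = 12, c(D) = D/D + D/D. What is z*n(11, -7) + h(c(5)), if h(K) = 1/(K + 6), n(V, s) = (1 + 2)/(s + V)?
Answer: 73/8 ≈ 9.1250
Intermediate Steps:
c(D) = 2 (c(D) = 1 + 1 = 2)
n(V, s) = 3/(V + s)
h(K) = 1/(6 + K)
z*n(11, -7) + h(c(5)) = 12*(3/(11 - 7)) + 1/(6 + 2) = 12*(3/4) + 1/8 = 12*(3*(¼)) + ⅛ = 12*(¾) + ⅛ = 9 + ⅛ = 73/8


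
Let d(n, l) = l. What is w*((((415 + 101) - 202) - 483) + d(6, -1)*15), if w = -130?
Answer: 23920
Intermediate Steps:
w*((((415 + 101) - 202) - 483) + d(6, -1)*15) = -130*((((415 + 101) - 202) - 483) - 1*15) = -130*(((516 - 202) - 483) - 15) = -130*((314 - 483) - 15) = -130*(-169 - 15) = -130*(-184) = 23920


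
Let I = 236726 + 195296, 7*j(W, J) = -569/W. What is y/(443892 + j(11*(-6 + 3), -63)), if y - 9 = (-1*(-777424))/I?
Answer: 538879341/22149686071831 ≈ 2.4329e-5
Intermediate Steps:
j(W, J) = -569/(7*W) (j(W, J) = (-569/W)/7 = -569/(7*W))
I = 432022
y = 2332811/216011 (y = 9 - 1*(-777424)/432022 = 9 + 777424*(1/432022) = 9 + 388712/216011 = 2332811/216011 ≈ 10.799)
y/(443892 + j(11*(-6 + 3), -63)) = 2332811/(216011*(443892 - 569*1/(11*(-6 + 3))/7)) = 2332811/(216011*(443892 - 569/(7*(11*(-3))))) = 2332811/(216011*(443892 - 569/7/(-33))) = 2332811/(216011*(443892 - 569/7*(-1/33))) = 2332811/(216011*(443892 + 569/231)) = 2332811/(216011*(102539621/231)) = (2332811/216011)*(231/102539621) = 538879341/22149686071831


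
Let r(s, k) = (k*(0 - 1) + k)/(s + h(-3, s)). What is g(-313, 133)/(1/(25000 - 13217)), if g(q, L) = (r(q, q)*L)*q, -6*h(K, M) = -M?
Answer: 0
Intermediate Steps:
h(K, M) = M/6 (h(K, M) = -(-1)*M/6 = M/6)
r(s, k) = 0 (r(s, k) = (k*(0 - 1) + k)/(s + s/6) = (k*(-1) + k)/((7*s/6)) = (-k + k)*(6/(7*s)) = 0*(6/(7*s)) = 0)
g(q, L) = 0 (g(q, L) = (0*L)*q = 0*q = 0)
g(-313, 133)/(1/(25000 - 13217)) = 0/(1/(25000 - 13217)) = 0/(1/11783) = 0*11783 = 0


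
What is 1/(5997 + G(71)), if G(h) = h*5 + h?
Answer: 1/6423 ≈ 0.00015569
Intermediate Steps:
G(h) = 6*h (G(h) = 5*h + h = 6*h)
1/(5997 + G(71)) = 1/(5997 + 6*71) = 1/(5997 + 426) = 1/6423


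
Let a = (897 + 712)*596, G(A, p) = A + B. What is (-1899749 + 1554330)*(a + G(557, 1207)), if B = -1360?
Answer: -330967014459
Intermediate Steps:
G(A, p) = -1360 + A (G(A, p) = A - 1360 = -1360 + A)
a = 958964 (a = 1609*596 = 958964)
(-1899749 + 1554330)*(a + G(557, 1207)) = (-1899749 + 1554330)*(958964 + (-1360 + 557)) = -345419*(958964 - 803) = -345419*958161 = -330967014459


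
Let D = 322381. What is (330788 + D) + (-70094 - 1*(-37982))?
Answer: 621057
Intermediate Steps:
(330788 + D) + (-70094 - 1*(-37982)) = (330788 + 322381) + (-70094 - 1*(-37982)) = 653169 + (-70094 + 37982) = 653169 - 32112 = 621057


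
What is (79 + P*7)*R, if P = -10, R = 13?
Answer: 117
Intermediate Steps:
(79 + P*7)*R = (79 - 10*7)*13 = (79 - 70)*13 = 9*13 = 117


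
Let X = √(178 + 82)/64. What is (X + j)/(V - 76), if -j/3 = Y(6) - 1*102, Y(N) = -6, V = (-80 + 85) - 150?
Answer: -324/221 - √65/7072 ≈ -1.4672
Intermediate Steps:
V = -145 (V = 5 - 150 = -145)
j = 324 (j = -3*(-6 - 1*102) = -3*(-6 - 102) = -3*(-108) = 324)
X = √65/32 (X = √260*(1/64) = (2*√65)*(1/64) = √65/32 ≈ 0.25195)
(X + j)/(V - 76) = (√65/32 + 324)/(-145 - 76) = (324 + √65/32)/(-221) = (324 + √65/32)*(-1/221) = -324/221 - √65/7072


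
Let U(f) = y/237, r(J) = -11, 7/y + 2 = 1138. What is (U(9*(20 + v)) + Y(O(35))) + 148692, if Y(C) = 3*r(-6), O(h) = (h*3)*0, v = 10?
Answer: 40023759895/269232 ≈ 1.4866e+5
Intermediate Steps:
y = 7/1136 (y = 7/(-2 + 1138) = 7/1136 ≈ 0.0061620)
O(h) = 0 (O(h) = (3*h)*0 = 0)
Y(C) = -33 (Y(C) = 3*(-11) = -33)
U(f) = 7/269232 (U(f) = (7/1136)/237 = (7/1136)*(1/237) = 7/269232)
(U(9*(20 + v)) + Y(O(35))) + 148692 = (7/269232 - 33) + 148692 = -8884649/269232 + 148692 = 40023759895/269232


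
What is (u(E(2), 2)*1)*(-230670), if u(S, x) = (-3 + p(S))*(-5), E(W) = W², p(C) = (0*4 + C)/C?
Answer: -2306700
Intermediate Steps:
p(C) = 1 (p(C) = (0 + C)/C = C/C = 1)
u(S, x) = 10 (u(S, x) = (-3 + 1)*(-5) = -2*(-5) = 10)
(u(E(2), 2)*1)*(-230670) = (10*1)*(-230670) = 10*(-230670) = -2306700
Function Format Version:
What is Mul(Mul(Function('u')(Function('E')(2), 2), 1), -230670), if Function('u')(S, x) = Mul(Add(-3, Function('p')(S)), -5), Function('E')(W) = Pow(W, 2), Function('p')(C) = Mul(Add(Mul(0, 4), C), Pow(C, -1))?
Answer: -2306700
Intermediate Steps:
Function('p')(C) = 1 (Function('p')(C) = Mul(Add(0, C), Pow(C, -1)) = Mul(C, Pow(C, -1)) = 1)
Function('u')(S, x) = 10 (Function('u')(S, x) = Mul(Add(-3, 1), -5) = Mul(-2, -5) = 10)
Mul(Mul(Function('u')(Function('E')(2), 2), 1), -230670) = Mul(Mul(10, 1), -230670) = Mul(10, -230670) = -2306700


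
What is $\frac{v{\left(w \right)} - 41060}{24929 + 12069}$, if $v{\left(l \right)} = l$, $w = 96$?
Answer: $- \frac{20482}{18499} \approx -1.1072$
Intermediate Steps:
$\frac{v{\left(w \right)} - 41060}{24929 + 12069} = \frac{96 - 41060}{24929 + 12069} = - \frac{40964}{36998} = \left(-40964\right) \frac{1}{36998} = - \frac{20482}{18499}$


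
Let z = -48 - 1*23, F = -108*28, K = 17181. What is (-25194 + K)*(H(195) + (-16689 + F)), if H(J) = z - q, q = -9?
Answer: 158457075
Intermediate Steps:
F = -3024
z = -71 (z = -48 - 23 = -71)
H(J) = -62 (H(J) = -71 - 1*(-9) = -71 + 9 = -62)
(-25194 + K)*(H(195) + (-16689 + F)) = (-25194 + 17181)*(-62 + (-16689 - 3024)) = -8013*(-62 - 19713) = -8013*(-19775) = 158457075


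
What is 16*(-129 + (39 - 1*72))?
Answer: -2592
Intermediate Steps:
16*(-129 + (39 - 1*72)) = 16*(-129 + (39 - 72)) = 16*(-129 - 33) = 16*(-162) = -2592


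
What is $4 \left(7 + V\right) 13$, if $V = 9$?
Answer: $832$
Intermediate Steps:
$4 \left(7 + V\right) 13 = 4 \left(7 + 9\right) 13 = 4 \cdot 16 \cdot 13 = 64 \cdot 13 = 832$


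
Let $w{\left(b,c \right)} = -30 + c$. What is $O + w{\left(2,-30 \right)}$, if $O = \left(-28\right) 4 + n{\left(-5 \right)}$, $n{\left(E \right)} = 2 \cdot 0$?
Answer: $-172$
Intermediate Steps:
$n{\left(E \right)} = 0$
$O = -112$ ($O = \left(-28\right) 4 + 0 = -112 + 0 = -112$)
$O + w{\left(2,-30 \right)} = -112 - 60 = -172$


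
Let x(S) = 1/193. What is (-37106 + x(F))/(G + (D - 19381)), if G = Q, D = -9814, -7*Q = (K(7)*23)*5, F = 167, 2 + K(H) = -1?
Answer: 50130199/39375860 ≈ 1.2731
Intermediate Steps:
K(H) = -3 (K(H) = -2 - 1 = -3)
x(S) = 1/193
Q = 345/7 (Q = -(-3*23)*5/7 = -(-69)*5/7 = -⅐*(-345) = 345/7 ≈ 49.286)
G = 345/7 ≈ 49.286
(-37106 + x(F))/(G + (D - 19381)) = (-37106 + 1/193)/(345/7 + (-9814 - 19381)) = -7161457/(193*(345/7 - 29195)) = -7161457/(193*(-204020/7)) = -7161457/193*(-7/204020) = 50130199/39375860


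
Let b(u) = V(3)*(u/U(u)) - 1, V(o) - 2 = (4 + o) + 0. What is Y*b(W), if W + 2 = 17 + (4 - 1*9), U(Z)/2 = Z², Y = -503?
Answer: 5533/20 ≈ 276.65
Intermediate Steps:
U(Z) = 2*Z²
W = 10 (W = -2 + (17 + (4 - 1*9)) = -2 + (17 + (4 - 9)) = -2 + (17 - 5) = -2 + 12 = 10)
V(o) = 6 + o (V(o) = 2 + ((4 + o) + 0) = 2 + (4 + o) = 6 + o)
b(u) = -1 + 9/(2*u) (b(u) = (6 + 3)*(u/((2*u²))) - 1 = 9*(u*(1/(2*u²))) - 1 = 9*(1/(2*u)) - 1 = 9/(2*u) - 1 = -1 + 9/(2*u))
Y*b(W) = -503*(9/2 - 1*10)/10 = -503*(9/2 - 10)/10 = -503*(-11)/(10*2) = -503*(-11/20) = 5533/20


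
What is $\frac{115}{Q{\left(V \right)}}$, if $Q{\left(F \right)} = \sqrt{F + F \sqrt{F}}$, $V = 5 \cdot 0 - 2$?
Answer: $\frac{115}{\sqrt{-2 - 2 i \sqrt{2}}} \approx 28.404 + 54.872 i$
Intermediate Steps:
$V = -2$ ($V = 0 - 2 = -2$)
$Q{\left(F \right)} = \sqrt{F + F^{\frac{3}{2}}}$
$\frac{115}{Q{\left(V \right)}} = \frac{115}{\sqrt{-2 + \left(-2\right)^{\frac{3}{2}}}} = \frac{115}{\sqrt{-2 - 2 i \sqrt{2}}}$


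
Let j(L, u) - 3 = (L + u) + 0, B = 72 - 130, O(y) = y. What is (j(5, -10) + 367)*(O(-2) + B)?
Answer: -21900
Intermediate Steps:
B = -58
j(L, u) = 3 + L + u (j(L, u) = 3 + ((L + u) + 0) = 3 + (L + u) = 3 + L + u)
(j(5, -10) + 367)*(O(-2) + B) = ((3 + 5 - 10) + 367)*(-2 - 58) = (-2 + 367)*(-60) = 365*(-60) = -21900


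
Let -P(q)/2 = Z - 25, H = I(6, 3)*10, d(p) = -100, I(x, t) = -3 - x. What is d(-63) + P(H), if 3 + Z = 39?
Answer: -122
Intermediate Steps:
Z = 36 (Z = -3 + 39 = 36)
H = -90 (H = (-3 - 1*6)*10 = (-3 - 6)*10 = -9*10 = -90)
P(q) = -22 (P(q) = -2*(36 - 25) = -2*11 = -22)
d(-63) + P(H) = -100 - 22 = -122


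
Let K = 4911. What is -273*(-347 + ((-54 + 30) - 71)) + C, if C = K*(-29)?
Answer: -21753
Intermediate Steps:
C = -142419 (C = 4911*(-29) = -142419)
-273*(-347 + ((-54 + 30) - 71)) + C = -273*(-347 + ((-54 + 30) - 71)) - 142419 = -273*(-347 + (-24 - 71)) - 142419 = -273*(-347 - 95) - 142419 = -273*(-442) - 142419 = 120666 - 142419 = -21753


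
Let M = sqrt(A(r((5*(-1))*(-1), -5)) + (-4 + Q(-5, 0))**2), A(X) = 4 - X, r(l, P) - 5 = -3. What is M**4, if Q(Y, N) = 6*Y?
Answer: 1340964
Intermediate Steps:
r(l, P) = 2 (r(l, P) = 5 - 3 = 2)
M = sqrt(1158) (M = sqrt((4 - 1*2) + (-4 + 6*(-5))**2) = sqrt((4 - 2) + (-4 - 30)**2) = sqrt(2 + (-34)**2) = sqrt(2 + 1156) = sqrt(1158) ≈ 34.029)
M**4 = (sqrt(1158))**4 = 1340964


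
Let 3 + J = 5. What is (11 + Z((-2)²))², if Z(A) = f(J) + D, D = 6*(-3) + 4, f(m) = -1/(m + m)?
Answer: 169/16 ≈ 10.563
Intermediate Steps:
J = 2 (J = -3 + 5 = 2)
f(m) = -1/(2*m)
D = -14 (D = -18 + 4 = -14)
Z(A) = -57/4 (Z(A) = -½/2 - 14 = -½*½ - 14 = -¼ - 14 = -57/4)
(11 + Z((-2)²))² = (11 - 57/4)² = (-13/4)² = 169/16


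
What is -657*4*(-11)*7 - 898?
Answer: 201458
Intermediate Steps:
-657*4*(-11)*7 - 898 = -(-28908)*7 - 898 = -657*(-308) - 898 = 202356 - 898 = 201458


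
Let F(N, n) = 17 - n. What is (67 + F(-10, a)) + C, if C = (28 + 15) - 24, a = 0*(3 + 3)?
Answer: 103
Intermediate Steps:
a = 0 (a = 0*6 = 0)
C = 19 (C = 43 - 24 = 19)
(67 + F(-10, a)) + C = (67 + (17 - 1*0)) + 19 = (67 + (17 + 0)) + 19 = (67 + 17) + 19 = 84 + 19 = 103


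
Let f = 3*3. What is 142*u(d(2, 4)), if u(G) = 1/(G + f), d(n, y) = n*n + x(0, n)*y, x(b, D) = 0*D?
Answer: 142/13 ≈ 10.923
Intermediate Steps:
x(b, D) = 0
f = 9
d(n, y) = n² (d(n, y) = n*n + 0*y = n² + 0 = n²)
u(G) = 1/(9 + G) (u(G) = 1/(G + 9) = 1/(9 + G))
142*u(d(2, 4)) = 142/(9 + 2²) = 142/(9 + 4) = 142/13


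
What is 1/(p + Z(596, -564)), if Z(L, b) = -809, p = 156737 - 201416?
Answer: -1/45488 ≈ -2.1984e-5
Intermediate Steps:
p = -44679
1/(p + Z(596, -564)) = 1/(-44679 - 809) = 1/(-45488) = -1/45488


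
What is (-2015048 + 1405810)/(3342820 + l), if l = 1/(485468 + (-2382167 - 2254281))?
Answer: -2528934753240/13875978963599 ≈ -0.18225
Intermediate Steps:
l = -1/4150980 (l = 1/(485468 - 4636448) = 1/(-4150980) = -1/4150980 ≈ -2.4091e-7)
(-2015048 + 1405810)/(3342820 + l) = (-2015048 + 1405810)/(3342820 - 1/4150980) = -609238/13875978963599/4150980 = -609238*4150980/13875978963599 = -2528934753240/13875978963599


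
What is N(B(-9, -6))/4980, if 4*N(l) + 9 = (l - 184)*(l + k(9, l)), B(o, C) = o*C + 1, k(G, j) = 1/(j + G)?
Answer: -30319/84992 ≈ -0.35673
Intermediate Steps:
k(G, j) = 1/(G + j)
B(o, C) = 1 + C*o (B(o, C) = C*o + 1 = 1 + C*o)
N(l) = -9/4 + (-184 + l)*(l + 1/(9 + l))/4 (N(l) = -9/4 + ((l - 184)*(l + 1/(9 + l)))/4 = -9/4 + ((-184 + l)*(l + 1/(9 + l)))/4 = -9/4 + (-184 + l)*(l + 1/(9 + l))/4)
N(B(-9, -6))/4980 = ((-265 + (1 - 6*(-9))³ - 1664*(1 - 6*(-9)) - 175*(1 - 6*(-9))²)/(4*(9 + (1 - 6*(-9)))))/4980 = ((-265 + (1 + 54)³ - 1664*(1 + 54) - 175*(1 + 54)²)/(4*(9 + (1 + 54))))*(1/4980) = ((-265 + 55³ - 1664*55 - 175*55²)/(4*(9 + 55)))*(1/4980) = ((¼)*(-265 + 166375 - 91520 - 175*3025)/64)*(1/4980) = ((¼)*(1/64)*(-265 + 166375 - 91520 - 529375))*(1/4980) = ((¼)*(1/64)*(-454785))*(1/4980) = -454785/256*1/4980 = -30319/84992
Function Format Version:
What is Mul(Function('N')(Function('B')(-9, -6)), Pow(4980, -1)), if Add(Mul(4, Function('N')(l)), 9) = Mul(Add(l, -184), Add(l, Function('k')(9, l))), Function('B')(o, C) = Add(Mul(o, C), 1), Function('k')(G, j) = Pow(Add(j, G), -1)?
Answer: Rational(-30319, 84992) ≈ -0.35673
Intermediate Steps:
Function('k')(G, j) = Pow(Add(G, j), -1)
Function('B')(o, C) = Add(1, Mul(C, o)) (Function('B')(o, C) = Add(Mul(C, o), 1) = Add(1, Mul(C, o)))
Function('N')(l) = Add(Rational(-9, 4), Mul(Rational(1, 4), Add(-184, l), Add(l, Pow(Add(9, l), -1)))) (Function('N')(l) = Add(Rational(-9, 4), Mul(Rational(1, 4), Mul(Add(l, -184), Add(l, Pow(Add(9, l), -1))))) = Add(Rational(-9, 4), Mul(Rational(1, 4), Mul(Add(-184, l), Add(l, Pow(Add(9, l), -1))))) = Add(Rational(-9, 4), Mul(Rational(1, 4), Add(-184, l), Add(l, Pow(Add(9, l), -1)))))
Mul(Function('N')(Function('B')(-9, -6)), Pow(4980, -1)) = Mul(Mul(Rational(1, 4), Pow(Add(9, Add(1, Mul(-6, -9))), -1), Add(-265, Pow(Add(1, Mul(-6, -9)), 3), Mul(-1664, Add(1, Mul(-6, -9))), Mul(-175, Pow(Add(1, Mul(-6, -9)), 2)))), Pow(4980, -1)) = Mul(Mul(Rational(1, 4), Pow(Add(9, Add(1, 54)), -1), Add(-265, Pow(Add(1, 54), 3), Mul(-1664, Add(1, 54)), Mul(-175, Pow(Add(1, 54), 2)))), Rational(1, 4980)) = Mul(Mul(Rational(1, 4), Pow(Add(9, 55), -1), Add(-265, Pow(55, 3), Mul(-1664, 55), Mul(-175, Pow(55, 2)))), Rational(1, 4980)) = Mul(Mul(Rational(1, 4), Pow(64, -1), Add(-265, 166375, -91520, Mul(-175, 3025))), Rational(1, 4980)) = Mul(Mul(Rational(1, 4), Rational(1, 64), Add(-265, 166375, -91520, -529375)), Rational(1, 4980)) = Mul(Mul(Rational(1, 4), Rational(1, 64), -454785), Rational(1, 4980)) = Mul(Rational(-454785, 256), Rational(1, 4980)) = Rational(-30319, 84992)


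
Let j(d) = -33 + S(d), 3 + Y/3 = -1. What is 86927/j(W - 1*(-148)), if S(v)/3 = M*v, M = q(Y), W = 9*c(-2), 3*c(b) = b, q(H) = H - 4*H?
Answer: 86927/15303 ≈ 5.6804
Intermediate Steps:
Y = -12 (Y = -9 + 3*(-1) = -9 - 3 = -12)
q(H) = -3*H
c(b) = b/3
W = -6 (W = 9*((⅓)*(-2)) = 9*(-⅔) = -6)
M = 36 (M = -3*(-12) = 36)
S(v) = 108*v (S(v) = 3*(36*v) = 108*v)
j(d) = -33 + 108*d
86927/j(W - 1*(-148)) = 86927/(-33 + 108*(-6 - 1*(-148))) = 86927/(-33 + 108*(-6 + 148)) = 86927/(-33 + 108*142) = 86927/(-33 + 15336) = 86927/15303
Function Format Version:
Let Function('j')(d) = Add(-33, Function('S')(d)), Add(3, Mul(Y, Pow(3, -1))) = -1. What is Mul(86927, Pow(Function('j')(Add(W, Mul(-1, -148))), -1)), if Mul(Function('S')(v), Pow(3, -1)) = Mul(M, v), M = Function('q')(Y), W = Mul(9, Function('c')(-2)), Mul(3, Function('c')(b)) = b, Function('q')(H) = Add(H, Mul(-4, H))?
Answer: Rational(86927, 15303) ≈ 5.6804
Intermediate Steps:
Y = -12 (Y = Add(-9, Mul(3, -1)) = Add(-9, -3) = -12)
Function('q')(H) = Mul(-3, H)
Function('c')(b) = Mul(Rational(1, 3), b)
W = -6 (W = Mul(9, Mul(Rational(1, 3), -2)) = Mul(9, Rational(-2, 3)) = -6)
M = 36 (M = Mul(-3, -12) = 36)
Function('S')(v) = Mul(108, v) (Function('S')(v) = Mul(3, Mul(36, v)) = Mul(108, v))
Function('j')(d) = Add(-33, Mul(108, d))
Mul(86927, Pow(Function('j')(Add(W, Mul(-1, -148))), -1)) = Mul(86927, Pow(Add(-33, Mul(108, Add(-6, Mul(-1, -148)))), -1)) = Mul(86927, Pow(Add(-33, Mul(108, Add(-6, 148))), -1)) = Mul(86927, Pow(Add(-33, Mul(108, 142)), -1)) = Mul(86927, Pow(Add(-33, 15336), -1)) = Mul(86927, Pow(15303, -1)) = Mul(86927, Rational(1, 15303)) = Rational(86927, 15303)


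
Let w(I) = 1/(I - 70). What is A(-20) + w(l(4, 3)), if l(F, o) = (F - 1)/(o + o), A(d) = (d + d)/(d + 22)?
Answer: -2782/139 ≈ -20.014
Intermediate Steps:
A(d) = 2*d/(22 + d) (A(d) = (2*d)/(22 + d) = 2*d/(22 + d))
l(F, o) = (-1 + F)/(2*o) (l(F, o) = (-1 + F)/((2*o)) = (-1 + F)*(1/(2*o)) = (-1 + F)/(2*o))
w(I) = 1/(-70 + I)
A(-20) + w(l(4, 3)) = 2*(-20)/(22 - 20) + 1/(-70 + (½)*(-1 + 4)/3) = 2*(-20)/2 + 1/(-70 + (½)*(⅓)*3) = 2*(-20)*(½) + 1/(-70 + ½) = -20 + 1/(-139/2) = -20 - 2/139 = -2782/139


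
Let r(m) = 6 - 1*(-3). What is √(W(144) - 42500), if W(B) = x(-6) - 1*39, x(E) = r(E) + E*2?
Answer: I*√42542 ≈ 206.26*I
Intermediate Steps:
r(m) = 9 (r(m) = 6 + 3 = 9)
x(E) = 9 + 2*E (x(E) = 9 + E*2 = 9 + 2*E)
W(B) = -42 (W(B) = (9 + 2*(-6)) - 1*39 = (9 - 12) - 39 = -3 - 39 = -42)
√(W(144) - 42500) = √(-42 - 42500) = √(-42542) = I*√42542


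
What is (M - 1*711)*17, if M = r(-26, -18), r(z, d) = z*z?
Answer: -595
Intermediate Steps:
r(z, d) = z**2
M = 676 (M = (-26)**2 = 676)
(M - 1*711)*17 = (676 - 1*711)*17 = (676 - 711)*17 = -35*17 = -595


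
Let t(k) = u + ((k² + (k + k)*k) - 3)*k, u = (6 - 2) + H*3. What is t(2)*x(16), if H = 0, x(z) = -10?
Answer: -220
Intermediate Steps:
u = 4 (u = (6 - 2) + 0*3 = 4 + 0 = 4)
t(k) = 4 + k*(-3 + 3*k²) (t(k) = 4 + ((k² + (k + k)*k) - 3)*k = 4 + ((k² + (2*k)*k) - 3)*k = 4 + ((k² + 2*k²) - 3)*k = 4 + (3*k² - 3)*k = 4 + (-3 + 3*k²)*k = 4 + k*(-3 + 3*k²))
t(2)*x(16) = (4 - 3*2 + 3*2³)*(-10) = (4 - 6 + 3*8)*(-10) = (4 - 6 + 24)*(-10) = 22*(-10) = -220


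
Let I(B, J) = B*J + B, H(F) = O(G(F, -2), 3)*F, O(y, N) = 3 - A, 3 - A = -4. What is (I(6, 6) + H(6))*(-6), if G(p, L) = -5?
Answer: -108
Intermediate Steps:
A = 7 (A = 3 - 1*(-4) = 3 + 4 = 7)
O(y, N) = -4 (O(y, N) = 3 - 1*7 = 3 - 7 = -4)
H(F) = -4*F
I(B, J) = B + B*J
(I(6, 6) + H(6))*(-6) = (6*(1 + 6) - 4*6)*(-6) = (6*7 - 24)*(-6) = (42 - 24)*(-6) = 18*(-6) = -108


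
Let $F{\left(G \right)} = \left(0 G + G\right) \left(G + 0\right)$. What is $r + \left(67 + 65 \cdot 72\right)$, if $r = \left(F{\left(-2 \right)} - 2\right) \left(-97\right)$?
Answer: $4553$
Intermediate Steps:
$F{\left(G \right)} = G^{2}$ ($F{\left(G \right)} = \left(0 + G\right) G = G G = G^{2}$)
$r = -194$ ($r = \left(\left(-2\right)^{2} - 2\right) \left(-97\right) = \left(4 - 2\right) \left(-97\right) = 2 \left(-97\right) = -194$)
$r + \left(67 + 65 \cdot 72\right) = -194 + \left(67 + 65 \cdot 72\right) = -194 + \left(67 + 4680\right) = -194 + 4747 = 4553$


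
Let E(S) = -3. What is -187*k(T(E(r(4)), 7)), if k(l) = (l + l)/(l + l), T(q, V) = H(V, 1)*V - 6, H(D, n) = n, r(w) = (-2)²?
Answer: -187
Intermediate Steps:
r(w) = 4
T(q, V) = -6 + V (T(q, V) = 1*V - 6 = V - 6 = -6 + V)
k(l) = 1 (k(l) = (2*l)/((2*l)) = (2*l)*(1/(2*l)) = 1)
-187*k(T(E(r(4)), 7)) = -187*1 = -187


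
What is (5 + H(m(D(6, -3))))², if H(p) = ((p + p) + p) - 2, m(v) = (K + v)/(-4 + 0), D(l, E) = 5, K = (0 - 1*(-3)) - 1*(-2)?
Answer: 81/4 ≈ 20.250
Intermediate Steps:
K = 5 (K = (0 + 3) + 2 = 3 + 2 = 5)
m(v) = -5/4 - v/4 (m(v) = (5 + v)/(-4 + 0) = (5 + v)/(-4) = (5 + v)*(-¼) = -5/4 - v/4)
H(p) = -2 + 3*p (H(p) = (2*p + p) - 2 = 3*p - 2 = -2 + 3*p)
(5 + H(m(D(6, -3))))² = (5 + (-2 + 3*(-5/4 - ¼*5)))² = (5 + (-2 + 3*(-5/4 - 5/4)))² = (5 + (-2 + 3*(-5/2)))² = (5 + (-2 - 15/2))² = (5 - 19/2)² = (-9/2)² = 81/4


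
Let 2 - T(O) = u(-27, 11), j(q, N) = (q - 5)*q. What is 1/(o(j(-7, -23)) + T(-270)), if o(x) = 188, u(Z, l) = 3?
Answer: 1/187 ≈ 0.0053476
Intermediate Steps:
j(q, N) = q*(-5 + q) (j(q, N) = (-5 + q)*q = q*(-5 + q))
T(O) = -1 (T(O) = 2 - 1*3 = 2 - 3 = -1)
1/(o(j(-7, -23)) + T(-270)) = 1/(188 - 1) = 1/187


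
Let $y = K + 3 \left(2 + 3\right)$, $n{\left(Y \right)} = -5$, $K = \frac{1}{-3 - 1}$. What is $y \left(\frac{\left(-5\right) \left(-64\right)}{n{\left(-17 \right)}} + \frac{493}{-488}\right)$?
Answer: $- \frac{1871775}{1952} \approx -958.9$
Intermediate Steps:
$K = - \frac{1}{4}$ ($K = \frac{1}{-4} = - \frac{1}{4} \approx -0.25$)
$y = \frac{59}{4}$ ($y = - \frac{1}{4} + 3 \left(2 + 3\right) = - \frac{1}{4} + 3 \cdot 5 = - \frac{1}{4} + 15 = \frac{59}{4} \approx 14.75$)
$y \left(\frac{\left(-5\right) \left(-64\right)}{n{\left(-17 \right)}} + \frac{493}{-488}\right) = \frac{59 \left(\frac{\left(-5\right) \left(-64\right)}{-5} + \frac{493}{-488}\right)}{4} = \frac{59 \left(320 \left(- \frac{1}{5}\right) + 493 \left(- \frac{1}{488}\right)\right)}{4} = \frac{59 \left(-64 - \frac{493}{488}\right)}{4} = \frac{59}{4} \left(- \frac{31725}{488}\right) = - \frac{1871775}{1952}$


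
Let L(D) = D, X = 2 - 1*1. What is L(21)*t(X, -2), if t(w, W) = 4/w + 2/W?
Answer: 63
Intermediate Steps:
X = 1 (X = 2 - 1 = 1)
t(w, W) = 2/W + 4/w
L(21)*t(X, -2) = 21*(2/(-2) + 4/1) = 21*(2*(-½) + 4*1) = 21*(-1 + 4) = 21*3 = 63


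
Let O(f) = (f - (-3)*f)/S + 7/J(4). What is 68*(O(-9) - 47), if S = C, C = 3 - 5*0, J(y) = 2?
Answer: -3774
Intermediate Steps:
C = 3 (C = 3 + 0 = 3)
S = 3
O(f) = 7/2 + 4*f/3 (O(f) = (f - (-3)*f)/3 + 7/2 = (f + 3*f)*(1/3) + 7*(1/2) = (4*f)*(1/3) + 7/2 = 4*f/3 + 7/2 = 7/2 + 4*f/3)
68*(O(-9) - 47) = 68*((7/2 + (4/3)*(-9)) - 47) = 68*((7/2 - 12) - 47) = 68*(-17/2 - 47) = 68*(-111/2) = -3774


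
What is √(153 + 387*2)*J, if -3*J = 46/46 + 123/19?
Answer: -142*√103/19 ≈ -75.850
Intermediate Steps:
J = -142/57 (J = -(46/46 + 123/19)/3 = -(46*(1/46) + 123*(1/19))/3 = -(1 + 123/19)/3 = -⅓*142/19 = -142/57 ≈ -2.4912)
√(153 + 387*2)*J = √(153 + 387*2)*(-142/57) = √(153 + 774)*(-142/57) = √927*(-142/57) = (3*√103)*(-142/57) = -142*√103/19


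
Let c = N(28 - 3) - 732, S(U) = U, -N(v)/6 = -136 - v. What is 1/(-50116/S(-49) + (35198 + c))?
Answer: 49/1786284 ≈ 2.7431e-5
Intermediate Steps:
N(v) = 816 + 6*v (N(v) = -6*(-136 - v) = 816 + 6*v)
c = 234 (c = (816 + 6*(28 - 3)) - 732 = (816 + 6*25) - 732 = (816 + 150) - 732 = 966 - 732 = 234)
1/(-50116/S(-49) + (35198 + c)) = 1/(-50116/(-49) + (35198 + 234)) = 1/(-50116*(-1/49) + 35432) = 1/(50116/49 + 35432) = 1/(1786284/49) = 49/1786284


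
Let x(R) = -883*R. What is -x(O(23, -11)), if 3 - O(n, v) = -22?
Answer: 22075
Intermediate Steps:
O(n, v) = 25 (O(n, v) = 3 - 1*(-22) = 3 + 22 = 25)
-x(O(23, -11)) = -(-883)*25 = -1*(-22075) = 22075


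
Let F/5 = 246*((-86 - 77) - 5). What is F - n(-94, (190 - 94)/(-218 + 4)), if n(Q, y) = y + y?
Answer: -22110384/107 ≈ -2.0664e+5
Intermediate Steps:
n(Q, y) = 2*y
F = -206640 (F = 5*(246*((-86 - 77) - 5)) = 5*(246*(-163 - 5)) = 5*(246*(-168)) = 5*(-41328) = -206640)
F - n(-94, (190 - 94)/(-218 + 4)) = -206640 - 2*(190 - 94)/(-218 + 4) = -206640 - 2*96/(-214) = -206640 - 2*96*(-1/214) = -206640 - 2*(-48)/107 = -206640 - 1*(-96/107) = -206640 + 96/107 = -22110384/107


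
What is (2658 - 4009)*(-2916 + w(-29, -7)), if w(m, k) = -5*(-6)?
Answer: 3898986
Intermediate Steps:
w(m, k) = 30
(2658 - 4009)*(-2916 + w(-29, -7)) = (2658 - 4009)*(-2916 + 30) = -1351*(-2886) = 3898986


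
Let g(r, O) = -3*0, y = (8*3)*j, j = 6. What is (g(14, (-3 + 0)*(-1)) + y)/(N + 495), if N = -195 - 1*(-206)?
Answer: 72/253 ≈ 0.28458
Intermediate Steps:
y = 144 (y = (8*3)*6 = 24*6 = 144)
N = 11 (N = -195 + 206 = 11)
g(r, O) = 0
(g(14, (-3 + 0)*(-1)) + y)/(N + 495) = (0 + 144)/(11 + 495) = 144/506 = 144*(1/506) = 72/253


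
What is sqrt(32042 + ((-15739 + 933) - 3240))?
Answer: 2*sqrt(3499) ≈ 118.30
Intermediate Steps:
sqrt(32042 + ((-15739 + 933) - 3240)) = sqrt(32042 + (-14806 - 3240)) = sqrt(32042 - 18046) = sqrt(13996) = 2*sqrt(3499)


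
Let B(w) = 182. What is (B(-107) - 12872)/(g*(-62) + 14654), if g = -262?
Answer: -6345/15449 ≈ -0.41071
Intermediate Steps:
(B(-107) - 12872)/(g*(-62) + 14654) = (182 - 12872)/(-262*(-62) + 14654) = -12690/(16244 + 14654) = -12690/30898 = -12690*1/30898 = -6345/15449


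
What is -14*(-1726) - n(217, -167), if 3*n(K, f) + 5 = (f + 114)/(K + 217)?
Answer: 10487917/434 ≈ 24166.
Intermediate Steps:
n(K, f) = -5/3 + (114 + f)/(3*(217 + K)) (n(K, f) = -5/3 + ((f + 114)/(K + 217))/3 = -5/3 + ((114 + f)/(217 + K))/3 = -5/3 + (114 + f)/(3*(217 + K)))
-14*(-1726) - n(217, -167) = -14*(-1726) - (-971 - 167 - 5*217)/(3*(217 + 217)) = 24164 - (-971 - 167 - 1085)/(3*434) = 24164 - (-2223)/(3*434) = 24164 - 1*(-741/434) = 24164 + 741/434 = 10487917/434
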